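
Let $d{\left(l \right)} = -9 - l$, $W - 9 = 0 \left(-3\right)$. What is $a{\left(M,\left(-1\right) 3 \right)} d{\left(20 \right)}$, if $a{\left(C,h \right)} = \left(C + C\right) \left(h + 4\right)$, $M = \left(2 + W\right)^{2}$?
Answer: $-7018$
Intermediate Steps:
$W = 9$ ($W = 9 + 0 \left(-3\right) = 9 + 0 = 9$)
$M = 121$ ($M = \left(2 + 9\right)^{2} = 11^{2} = 121$)
$a{\left(C,h \right)} = 2 C \left(4 + h\right)$
$a{\left(M,\left(-1\right) 3 \right)} d{\left(20 \right)} = 2 \cdot 121 \left(4 - 3\right) \left(-9 - 20\right) = 2 \cdot 121 \cdot 1 \left(-29\right) = 242 \left(-29\right) = -7018$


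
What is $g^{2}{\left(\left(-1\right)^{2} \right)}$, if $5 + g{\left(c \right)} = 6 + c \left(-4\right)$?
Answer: $9$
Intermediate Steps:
$g{\left(c \right)} = 1 - 4 c$ ($g{\left(c \right)} = -5 + \left(6 + c \left(-4\right)\right) = -5 - \left(-6 + 4 c\right) = 1 - 4 c$)
$g^{2}{\left(\left(-1\right)^{2} \right)} = \left(1 - 4 \left(-1\right)^{2}\right)^{2} = \left(1 - 4\right)^{2} = \left(-3\right)^{2} = 9$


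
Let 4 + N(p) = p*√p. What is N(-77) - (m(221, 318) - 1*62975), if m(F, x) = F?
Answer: 62750 - 77*I*√77 ≈ 62750.0 - 675.67*I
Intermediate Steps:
N(p) = -4 + p^(3/2) (N(p) = -4 + p*√p = -4 + p^(3/2))
N(-77) - (m(221, 318) - 1*62975) = (-4 + (-77)^(3/2)) - (221 - 1*62975) = (-4 - 77*I*√77) - (221 - 62975) = (-4 - 77*I*√77) - 1*(-62754) = (-4 - 77*I*√77) + 62754 = 62750 - 77*I*√77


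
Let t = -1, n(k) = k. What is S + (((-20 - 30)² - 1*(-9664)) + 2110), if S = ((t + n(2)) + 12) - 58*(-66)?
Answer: 18115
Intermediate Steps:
S = 3841 (S = ((-1 + 2) + 12) - 58*(-66) = (1 + 12) + 3828 = 13 + 3828 = 3841)
S + (((-20 - 30)² - 1*(-9664)) + 2110) = 3841 + (((-20 - 30)² - 1*(-9664)) + 2110) = 3841 + (((-50)² + 9664) + 2110) = 3841 + ((2500 + 9664) + 2110) = 3841 + (12164 + 2110) = 3841 + 14274 = 18115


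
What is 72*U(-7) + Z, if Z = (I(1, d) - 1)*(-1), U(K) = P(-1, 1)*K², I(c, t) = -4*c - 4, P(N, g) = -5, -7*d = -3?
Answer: -17631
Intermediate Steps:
d = 3/7 (d = -⅐*(-3) = 3/7 ≈ 0.42857)
I(c, t) = -4 - 4*c
U(K) = -5*K²
Z = 9 (Z = ((-4 - 4*1) - 1)*(-1) = ((-4 - 4) - 1)*(-1) = (-8 - 1)*(-1) = -9*(-1) = 9)
72*U(-7) + Z = 72*(-5*(-7)²) + 9 = 72*(-5*49) + 9 = 72*(-245) + 9 = -17640 + 9 = -17631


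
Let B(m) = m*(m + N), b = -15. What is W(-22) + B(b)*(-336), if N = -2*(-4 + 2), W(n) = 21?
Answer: -55419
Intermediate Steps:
N = 4 (N = -2*(-2) = 4)
B(m) = m*(4 + m) (B(m) = m*(m + 4) = m*(4 + m))
W(-22) + B(b)*(-336) = 21 - 15*(4 - 15)*(-336) = 21 - 15*(-11)*(-336) = 21 + 165*(-336) = 21 - 55440 = -55419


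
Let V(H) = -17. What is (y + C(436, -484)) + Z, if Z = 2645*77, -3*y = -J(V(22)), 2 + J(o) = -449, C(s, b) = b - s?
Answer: 607784/3 ≈ 2.0259e+5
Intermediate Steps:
J(o) = -451 (J(o) = -2 - 449 = -451)
y = -451/3 (y = -(-1)*(-451)/3 = -⅓*451 = -451/3 ≈ -150.33)
Z = 203665
(y + C(436, -484)) + Z = (-451/3 + (-484 - 1*436)) + 203665 = (-451/3 + (-484 - 436)) + 203665 = (-451/3 - 920) + 203665 = -3211/3 + 203665 = 607784/3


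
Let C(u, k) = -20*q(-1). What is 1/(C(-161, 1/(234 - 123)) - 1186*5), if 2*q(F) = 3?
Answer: -1/5960 ≈ -0.00016779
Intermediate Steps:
q(F) = 3/2 (q(F) = (1/2)*3 = 3/2)
C(u, k) = -30 (C(u, k) = -20*3/2 = -30)
1/(C(-161, 1/(234 - 123)) - 1186*5) = 1/(-30 - 1186*5) = 1/(-30 - 5930) = 1/(-5960) = -1/5960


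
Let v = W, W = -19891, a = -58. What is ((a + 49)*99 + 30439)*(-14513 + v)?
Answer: -1016569392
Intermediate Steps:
v = -19891
((a + 49)*99 + 30439)*(-14513 + v) = ((-58 + 49)*99 + 30439)*(-14513 - 19891) = (-9*99 + 30439)*(-34404) = (-891 + 30439)*(-34404) = 29548*(-34404) = -1016569392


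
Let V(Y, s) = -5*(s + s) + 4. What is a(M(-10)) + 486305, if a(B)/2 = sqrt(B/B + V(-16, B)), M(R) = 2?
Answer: 486305 + 2*I*sqrt(15) ≈ 4.8631e+5 + 7.746*I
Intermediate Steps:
V(Y, s) = 4 - 10*s (V(Y, s) = -10*s + 4 = 4 - 10*s)
a(B) = 2*sqrt(5 - 10*B) (a(B) = 2*sqrt(B/B + (4 - 10*B)) = 2*sqrt(1 + (4 - 10*B)) = 2*sqrt(5 - 10*B))
a(M(-10)) + 486305 = 2*sqrt(5 - 10*2) + 486305 = 2*sqrt(5 - 20) + 486305 = 2*sqrt(-15) + 486305 = 2*(I*sqrt(15)) + 486305 = 2*I*sqrt(15) + 486305 = 486305 + 2*I*sqrt(15)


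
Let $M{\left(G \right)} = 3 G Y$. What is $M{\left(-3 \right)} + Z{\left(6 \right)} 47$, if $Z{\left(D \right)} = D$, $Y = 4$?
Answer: $246$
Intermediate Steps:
$M{\left(G \right)} = 12 G$ ($M{\left(G \right)} = 3 G 4 = 12 G$)
$M{\left(-3 \right)} + Z{\left(6 \right)} 47 = 12 \left(-3\right) + 6 \cdot 47 = -36 + 282 = 246$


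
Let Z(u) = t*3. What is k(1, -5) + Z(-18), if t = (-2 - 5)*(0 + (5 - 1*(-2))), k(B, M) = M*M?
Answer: -122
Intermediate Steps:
k(B, M) = M**2
t = -49 (t = -7*(0 + (5 + 2)) = -7*(0 + 7) = -7*7 = -49)
Z(u) = -147 (Z(u) = -49*3 = -147)
k(1, -5) + Z(-18) = (-5)**2 - 147 = 25 - 147 = -122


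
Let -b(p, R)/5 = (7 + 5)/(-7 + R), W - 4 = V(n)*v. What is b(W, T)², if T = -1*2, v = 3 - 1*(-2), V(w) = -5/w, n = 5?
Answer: 400/9 ≈ 44.444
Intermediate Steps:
v = 5 (v = 3 + 2 = 5)
W = -1 (W = 4 - 5/5*5 = 4 - 5*⅕*5 = 4 - 1*5 = 4 - 5 = -1)
T = -2
b(p, R) = -60/(-7 + R) (b(p, R) = -5*(7 + 5)/(-7 + R) = -60/(-7 + R))
b(W, T)² = (-60/(-7 - 2))² = (-60/(-9))² = (-60*(-⅑))² = (20/3)² = 400/9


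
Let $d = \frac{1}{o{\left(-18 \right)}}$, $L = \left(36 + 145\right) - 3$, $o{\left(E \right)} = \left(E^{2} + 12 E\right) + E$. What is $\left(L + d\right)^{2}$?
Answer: $\frac{256672441}{8100} \approx 31688.0$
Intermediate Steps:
$o{\left(E \right)} = E^{2} + 13 E$
$L = 178$ ($L = 181 - 3 = 178$)
$d = \frac{1}{90}$ ($d = \frac{1}{\left(-18\right) \left(13 - 18\right)} = \frac{1}{\left(-18\right) \left(-5\right)} = \frac{1}{90} \approx 0.011111$)
$\left(L + d\right)^{2} = \left(178 + \frac{1}{90}\right)^{2} = \left(\frac{16021}{90}\right)^{2} = \frac{256672441}{8100}$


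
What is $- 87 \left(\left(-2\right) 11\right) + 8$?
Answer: $1922$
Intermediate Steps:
$- 87 \left(\left(-2\right) 11\right) + 8 = \left(-87\right) \left(-22\right) + 8 = 1914 + 8 = 1922$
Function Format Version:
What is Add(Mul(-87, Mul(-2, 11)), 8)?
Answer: 1922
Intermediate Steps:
Add(Mul(-87, Mul(-2, 11)), 8) = Add(Mul(-87, -22), 8) = Add(1914, 8) = 1922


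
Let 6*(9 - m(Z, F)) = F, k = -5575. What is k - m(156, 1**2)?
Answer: -33503/6 ≈ -5583.8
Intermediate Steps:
m(Z, F) = 9 - F/6
k - m(156, 1**2) = -5575 - (9 - 1/6*1**2) = -5575 - (9 - 1/6*1) = -5575 - (9 - 1/6) = -5575 - 1*53/6 = -5575 - 53/6 = -33503/6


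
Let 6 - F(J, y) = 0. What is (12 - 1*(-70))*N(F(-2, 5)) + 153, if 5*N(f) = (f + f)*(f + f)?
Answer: 12573/5 ≈ 2514.6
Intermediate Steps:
F(J, y) = 6 (F(J, y) = 6 - 1*0 = 6 + 0 = 6)
N(f) = 4*f**2/5 (N(f) = ((f + f)*(f + f))/5 = ((2*f)*(2*f))/5 = (4*f**2)/5 = 4*f**2/5)
(12 - 1*(-70))*N(F(-2, 5)) + 153 = (12 - 1*(-70))*((4/5)*6**2) + 153 = (12 + 70)*((4/5)*36) + 153 = 82*(144/5) + 153 = 11808/5 + 153 = 12573/5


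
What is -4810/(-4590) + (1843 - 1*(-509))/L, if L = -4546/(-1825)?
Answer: 986199113/1043307 ≈ 945.26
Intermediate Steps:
L = 4546/1825 (L = -4546*(-1/1825) = 4546/1825 ≈ 2.4910)
-4810/(-4590) + (1843 - 1*(-509))/L = -4810/(-4590) + (1843 - 1*(-509))/(4546/1825) = -4810*(-1/4590) + (1843 + 509)*(1825/4546) = 481/459 + 2352*(1825/4546) = 481/459 + 2146200/2273 = 986199113/1043307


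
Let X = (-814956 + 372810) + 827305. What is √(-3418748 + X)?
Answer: I*√3033589 ≈ 1741.7*I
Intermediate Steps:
X = 385159 (X = -442146 + 827305 = 385159)
√(-3418748 + X) = √(-3418748 + 385159) = √(-3033589) = I*√3033589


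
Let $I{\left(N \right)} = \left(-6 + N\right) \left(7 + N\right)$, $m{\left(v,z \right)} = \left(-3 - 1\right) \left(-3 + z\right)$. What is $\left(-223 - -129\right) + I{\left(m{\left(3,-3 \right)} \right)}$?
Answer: $464$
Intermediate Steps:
$m{\left(v,z \right)} = 12 - 4 z$ ($m{\left(v,z \right)} = - 4 \left(-3 + z\right) = 12 - 4 z$)
$\left(-223 - -129\right) + I{\left(m{\left(3,-3 \right)} \right)} = \left(-223 - -129\right) + \left(-42 + \left(12 - -12\right) + \left(12 - -12\right)^{2}\right) = \left(-223 + 129\right) + \left(-42 + \left(12 + 12\right) + \left(12 + 12\right)^{2}\right) = -94 + \left(-42 + 24 + 24^{2}\right) = -94 + \left(-42 + 24 + 576\right) = -94 + 558 = 464$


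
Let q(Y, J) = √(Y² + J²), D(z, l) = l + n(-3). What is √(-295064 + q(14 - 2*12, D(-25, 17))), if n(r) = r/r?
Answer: √(-295064 + 2*√106) ≈ 543.18*I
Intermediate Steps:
n(r) = 1
D(z, l) = 1 + l (D(z, l) = l + 1 = 1 + l)
q(Y, J) = √(J² + Y²)
√(-295064 + q(14 - 2*12, D(-25, 17))) = √(-295064 + √((1 + 17)² + (14 - 2*12)²)) = √(-295064 + √(18² + (14 - 24)²)) = √(-295064 + √(324 + (-10)²)) = √(-295064 + √(324 + 100)) = √(-295064 + √424) = √(-295064 + 2*√106)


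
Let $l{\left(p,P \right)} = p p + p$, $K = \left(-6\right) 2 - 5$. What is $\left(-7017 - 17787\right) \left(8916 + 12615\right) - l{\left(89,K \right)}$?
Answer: $-534062934$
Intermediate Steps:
$K = -17$ ($K = -12 - 5 = -17$)
$l{\left(p,P \right)} = p + p^{2}$ ($l{\left(p,P \right)} = p^{2} + p = p + p^{2}$)
$\left(-7017 - 17787\right) \left(8916 + 12615\right) - l{\left(89,K \right)} = \left(-7017 - 17787\right) \left(8916 + 12615\right) - 89 \left(1 + 89\right) = \left(-24804\right) 21531 - 89 \cdot 90 = -534054924 - 8010 = -534062934$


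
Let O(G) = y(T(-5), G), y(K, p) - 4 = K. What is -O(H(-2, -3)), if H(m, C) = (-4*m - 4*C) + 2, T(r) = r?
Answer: 1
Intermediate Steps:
H(m, C) = 2 - 4*C - 4*m (H(m, C) = (-4*C - 4*m) + 2 = 2 - 4*C - 4*m)
y(K, p) = 4 + K
O(G) = -1 (O(G) = 4 - 5 = -1)
-O(H(-2, -3)) = -1*(-1) = 1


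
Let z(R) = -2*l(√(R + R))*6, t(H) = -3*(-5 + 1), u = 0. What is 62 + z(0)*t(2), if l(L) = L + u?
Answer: 62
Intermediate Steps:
t(H) = 12 (t(H) = -3*(-4) = 12)
l(L) = L (l(L) = L + 0 = L)
z(R) = -12*√2*√R (z(R) = -2*√(R + R)*6 = -2*√2*√R*6 = -12*√2*√R)
62 + z(0)*t(2) = 62 - 12*√2*√0*12 = 62 - 12*√2*0*12 = 62 + 0*12 = 62 + 0 = 62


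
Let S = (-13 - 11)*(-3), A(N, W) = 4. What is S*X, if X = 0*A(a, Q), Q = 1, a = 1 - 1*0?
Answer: 0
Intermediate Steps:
a = 1 (a = 1 + 0 = 1)
S = 72 (S = -24*(-3) = 72)
X = 0 (X = 0*4 = 0)
S*X = 72*0 = 0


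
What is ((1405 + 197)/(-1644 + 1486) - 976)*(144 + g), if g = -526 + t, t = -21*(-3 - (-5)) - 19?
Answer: 34511915/79 ≈ 4.3686e+5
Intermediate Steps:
t = -61 (t = -21*(-3 - 1*(-5)) - 19 = -21*(-3 + 5) - 19 = -21*2 - 19 = -42 - 19 = -61)
g = -587 (g = -526 - 61 = -587)
((1405 + 197)/(-1644 + 1486) - 976)*(144 + g) = ((1405 + 197)/(-1644 + 1486) - 976)*(144 - 587) = (1602/(-158) - 976)*(-443) = (1602*(-1/158) - 976)*(-443) = (-801/79 - 976)*(-443) = -77905/79*(-443) = 34511915/79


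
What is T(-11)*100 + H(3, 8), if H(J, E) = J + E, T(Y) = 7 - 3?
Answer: 411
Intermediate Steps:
T(Y) = 4
H(J, E) = E + J
T(-11)*100 + H(3, 8) = 4*100 + (8 + 3) = 400 + 11 = 411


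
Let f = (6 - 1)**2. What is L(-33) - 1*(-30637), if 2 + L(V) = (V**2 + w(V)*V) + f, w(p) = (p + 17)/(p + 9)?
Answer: 31727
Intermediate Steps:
w(p) = (17 + p)/(9 + p)
f = 25 (f = 5**2 = 25)
L(V) = 23 + V**2 + V*(17 + V)/(9 + V) (L(V) = -2 + ((V**2 + ((17 + V)/(9 + V))*V) + 25) = -2 + ((V**2 + V*(17 + V)/(9 + V)) + 25) = -2 + (25 + V**2 + V*(17 + V)/(9 + V)) = 23 + V**2 + V*(17 + V)/(9 + V))
L(-33) - 1*(-30637) = (-33*(17 - 33) + (9 - 33)*(23 + (-33)**2))/(9 - 33) - 1*(-30637) = (-33*(-16) - 24*(23 + 1089))/(-24) + 30637 = -(528 - 24*1112)/24 + 30637 = -(528 - 26688)/24 + 30637 = -1/24*(-26160) + 30637 = 1090 + 30637 = 31727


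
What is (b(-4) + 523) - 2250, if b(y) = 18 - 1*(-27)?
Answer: -1682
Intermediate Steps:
b(y) = 45 (b(y) = 18 + 27 = 45)
(b(-4) + 523) - 2250 = (45 + 523) - 2250 = 568 - 2250 = -1682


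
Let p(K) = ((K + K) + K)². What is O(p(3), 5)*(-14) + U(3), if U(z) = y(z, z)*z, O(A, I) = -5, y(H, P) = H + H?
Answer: 88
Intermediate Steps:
y(H, P) = 2*H
p(K) = 9*K² (p(K) = (2*K + K)² = (3*K)² = 9*K²)
U(z) = 2*z² (U(z) = (2*z)*z = 2*z²)
O(p(3), 5)*(-14) + U(3) = -5*(-14) + 2*3² = 70 + 2*9 = 70 + 18 = 88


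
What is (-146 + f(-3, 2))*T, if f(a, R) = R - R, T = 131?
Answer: -19126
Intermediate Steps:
f(a, R) = 0
(-146 + f(-3, 2))*T = (-146 + 0)*131 = -146*131 = -19126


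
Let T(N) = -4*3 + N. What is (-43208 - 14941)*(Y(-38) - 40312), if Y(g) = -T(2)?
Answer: 2343520998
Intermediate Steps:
T(N) = -12 + N
Y(g) = 10 (Y(g) = -(-12 + 2) = -1*(-10) = 10)
(-43208 - 14941)*(Y(-38) - 40312) = (-43208 - 14941)*(10 - 40312) = -58149*(-40302) = 2343520998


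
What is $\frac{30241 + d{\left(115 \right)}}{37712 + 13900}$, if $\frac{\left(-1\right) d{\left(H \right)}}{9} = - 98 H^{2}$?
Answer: $\frac{687923}{3036} \approx 226.59$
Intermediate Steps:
$d{\left(H \right)} = 882 H^{2}$ ($d{\left(H \right)} = - 9 \left(- 98 H^{2}\right) = 882 H^{2}$)
$\frac{30241 + d{\left(115 \right)}}{37712 + 13900} = \frac{30241 + 882 \cdot 115^{2}}{37712 + 13900} = \frac{30241 + 882 \cdot 13225}{51612} = \left(30241 + 11664450\right) \frac{1}{51612} = 11694691 \cdot \frac{1}{51612} = \frac{687923}{3036}$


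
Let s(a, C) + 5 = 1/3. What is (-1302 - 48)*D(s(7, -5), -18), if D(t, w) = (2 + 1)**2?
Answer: -12150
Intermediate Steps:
s(a, C) = -14/3 (s(a, C) = -5 + 1/3 = -14/3)
D(t, w) = 9 (D(t, w) = 3**2 = 9)
(-1302 - 48)*D(s(7, -5), -18) = (-1302 - 48)*9 = -1350*9 = -12150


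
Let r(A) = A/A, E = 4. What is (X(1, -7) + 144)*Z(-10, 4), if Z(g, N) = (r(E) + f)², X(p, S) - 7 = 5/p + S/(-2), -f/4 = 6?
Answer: 168751/2 ≈ 84376.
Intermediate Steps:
f = -24 (f = -4*6 = -24)
X(p, S) = 7 + 5/p - S/2 (X(p, S) = 7 + (5/p + S/(-2)) = 7 + (5/p + S*(-½)) = 7 + (5/p - S/2) = 7 + 5/p - S/2)
r(A) = 1
Z(g, N) = 529 (Z(g, N) = (1 - 24)² = (-23)² = 529)
(X(1, -7) + 144)*Z(-10, 4) = ((7 + 5/1 - ½*(-7)) + 144)*529 = ((7 + 5*1 + 7/2) + 144)*529 = ((7 + 5 + 7/2) + 144)*529 = (31/2 + 144)*529 = (319/2)*529 = 168751/2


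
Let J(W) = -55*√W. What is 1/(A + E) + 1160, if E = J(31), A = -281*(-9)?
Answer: 7310399089/6302066 + 55*√31/6302066 ≈ 1160.0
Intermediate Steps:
A = 2529
E = -55*√31 ≈ -306.23
1/(A + E) + 1160 = 1/(2529 - 55*√31) + 1160 = 1160 + 1/(2529 - 55*√31)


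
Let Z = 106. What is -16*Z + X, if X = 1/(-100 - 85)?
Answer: -313761/185 ≈ -1696.0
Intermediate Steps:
X = -1/185 (X = 1/(-185) = -1/185 ≈ -0.0054054)
-16*Z + X = -16*106 - 1/185 = -1696 - 1/185 = -313761/185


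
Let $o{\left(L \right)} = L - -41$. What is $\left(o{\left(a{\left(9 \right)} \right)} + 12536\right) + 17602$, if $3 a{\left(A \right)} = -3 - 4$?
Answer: $\frac{90530}{3} \approx 30177.0$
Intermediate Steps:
$a{\left(A \right)} = - \frac{7}{3}$ ($a{\left(A \right)} = \frac{-3 - 4}{3} = \frac{1}{3} \left(-7\right) = - \frac{7}{3}$)
$o{\left(L \right)} = 41 + L$ ($o{\left(L \right)} = L + 41 = 41 + L$)
$\left(o{\left(a{\left(9 \right)} \right)} + 12536\right) + 17602 = \left(\left(41 - \frac{7}{3}\right) + 12536\right) + 17602 = \left(\frac{116}{3} + 12536\right) + 17602 = \frac{37724}{3} + 17602 = \frac{90530}{3}$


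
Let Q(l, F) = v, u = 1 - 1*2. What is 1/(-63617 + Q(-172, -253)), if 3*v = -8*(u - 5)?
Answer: -1/63601 ≈ -1.5723e-5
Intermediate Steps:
u = -1 (u = 1 - 2 = -1)
v = 16 (v = (-8*(-1 - 5))/3 = (-8*(-6))/3 = (⅓)*48 = 16)
Q(l, F) = 16
1/(-63617 + Q(-172, -253)) = 1/(-63617 + 16) = 1/(-63601) = -1/63601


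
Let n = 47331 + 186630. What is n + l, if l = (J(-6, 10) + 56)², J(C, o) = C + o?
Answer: 237561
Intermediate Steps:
n = 233961
l = 3600 (l = ((-6 + 10) + 56)² = (4 + 56)² = 60² = 3600)
n + l = 233961 + 3600 = 237561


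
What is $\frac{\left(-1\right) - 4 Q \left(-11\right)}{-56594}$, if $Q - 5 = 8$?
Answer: $\frac{286}{28297} \approx 0.010107$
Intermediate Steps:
$Q = 13$ ($Q = 5 + 8 = 13$)
$\frac{\left(-1\right) - 4 Q \left(-11\right)}{-56594} = \frac{\left(-1\right) \left(-4\right) 13 \left(-11\right)}{-56594} = - \left(-52\right) \left(-11\right) \left(- \frac{1}{56594}\right) = \left(-1\right) 572 \left(- \frac{1}{56594}\right) = \left(-572\right) \left(- \frac{1}{56594}\right) = \frac{286}{28297}$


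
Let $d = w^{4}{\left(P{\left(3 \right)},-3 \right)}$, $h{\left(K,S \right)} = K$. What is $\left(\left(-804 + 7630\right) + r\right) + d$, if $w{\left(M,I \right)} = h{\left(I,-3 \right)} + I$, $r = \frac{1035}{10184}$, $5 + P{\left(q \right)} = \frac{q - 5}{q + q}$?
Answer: $\frac{82715483}{10184} \approx 8122.1$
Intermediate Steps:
$P{\left(q \right)} = -5 + \frac{-5 + q}{2 q}$ ($P{\left(q \right)} = -5 + \frac{q - 5}{q + q} = -5 + \frac{-5 + q}{2 q}$)
$r = \frac{1035}{10184}$ ($r = 1035 \cdot \frac{1}{10184} = \frac{1035}{10184} \approx 0.10163$)
$w{\left(M,I \right)} = 2 I$ ($w{\left(M,I \right)} = I + I = 2 I$)
$d = 1296$ ($d = \left(2 \left(-3\right)\right)^{4} = \left(-6\right)^{4} = 1296$)
$\left(\left(-804 + 7630\right) + r\right) + d = \left(\left(-804 + 7630\right) + \frac{1035}{10184}\right) + 1296 = \left(6826 + \frac{1035}{10184}\right) + 1296 = \frac{69517019}{10184} + 1296 = \frac{82715483}{10184}$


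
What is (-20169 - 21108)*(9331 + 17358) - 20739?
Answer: -1101662592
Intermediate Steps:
(-20169 - 21108)*(9331 + 17358) - 20739 = -41277*26689 - 20739 = -1101641853 - 20739 = -1101662592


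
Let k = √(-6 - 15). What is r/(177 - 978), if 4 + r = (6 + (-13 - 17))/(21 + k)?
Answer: 56/8811 - 4*I*√21/61677 ≈ 0.0063557 - 0.0002972*I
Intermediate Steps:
k = I*√21 (k = √(-21) = I*√21 ≈ 4.5826*I)
r = -4 - 24/(21 + I*√21) (r = -4 + (6 + (-13 - 17))/(21 + I*√21) = -4 + (6 - 30)/(21 + I*√21) = -4 - 24/(21 + I*√21) ≈ -5.0909 + 0.23806*I)
r/(177 - 978) = (4*(-√21 + 27*I)/(√21 - 21*I))/(177 - 978) = (4*(-√21 + 27*I)/(√21 - 21*I))/(-801) = -4*(-√21 + 27*I)/(801*(√21 - 21*I))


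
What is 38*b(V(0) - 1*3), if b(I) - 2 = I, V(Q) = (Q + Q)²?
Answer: -38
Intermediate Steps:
V(Q) = 4*Q² (V(Q) = (2*Q)² = 4*Q²)
b(I) = 2 + I
38*b(V(0) - 1*3) = 38*(2 + (4*0² - 1*3)) = 38*(2 + (4*0 - 3)) = 38*(2 + (0 - 3)) = 38*(2 - 3) = 38*(-1) = -38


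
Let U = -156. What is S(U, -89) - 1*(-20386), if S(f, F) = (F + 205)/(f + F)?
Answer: 4994454/245 ≈ 20386.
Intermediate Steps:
S(f, F) = (205 + F)/(F + f)
S(U, -89) - 1*(-20386) = (205 - 89)/(-89 - 156) - 1*(-20386) = 116/(-245) + 20386 = -1/245*116 + 20386 = -116/245 + 20386 = 4994454/245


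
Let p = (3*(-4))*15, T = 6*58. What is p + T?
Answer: 168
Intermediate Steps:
T = 348
p = -180 (p = -12*15 = -180)
p + T = -180 + 348 = 168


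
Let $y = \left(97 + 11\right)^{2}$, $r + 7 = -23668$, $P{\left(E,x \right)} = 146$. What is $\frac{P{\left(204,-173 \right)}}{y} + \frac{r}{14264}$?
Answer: $- \frac{4282229}{2599614} \approx -1.6473$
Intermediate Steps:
$r = -23675$ ($r = -7 - 23668 = -23675$)
$y = 11664$ ($y = 108^{2} = 11664$)
$\frac{P{\left(204,-173 \right)}}{y} + \frac{r}{14264} = \frac{146}{11664} - \frac{23675}{14264} = 146 \cdot \frac{1}{11664} - \frac{23675}{14264} = \frac{73}{5832} - \frac{23675}{14264} = - \frac{4282229}{2599614}$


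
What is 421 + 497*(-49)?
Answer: -23932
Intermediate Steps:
421 + 497*(-49) = 421 - 24353 = -23932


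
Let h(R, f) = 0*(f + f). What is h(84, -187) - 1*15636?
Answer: -15636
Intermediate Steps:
h(R, f) = 0 (h(R, f) = 0*(2*f) = 0)
h(84, -187) - 1*15636 = 0 - 1*15636 = 0 - 15636 = -15636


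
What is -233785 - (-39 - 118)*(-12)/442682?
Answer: -51746206627/221341 ≈ -2.3379e+5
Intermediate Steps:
-233785 - (-39 - 118)*(-12)/442682 = -233785 - (-157*(-12))/442682 = -233785 - 1884/442682 = -233785 - 1*942/221341 = -233785 - 942/221341 = -51746206627/221341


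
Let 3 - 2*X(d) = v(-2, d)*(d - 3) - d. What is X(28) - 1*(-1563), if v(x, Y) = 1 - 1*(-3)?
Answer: 3057/2 ≈ 1528.5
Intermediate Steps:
v(x, Y) = 4 (v(x, Y) = 1 + 3 = 4)
X(d) = 15/2 - 3*d/2 (X(d) = 3/2 - (4*(d - 3) - d)/2 = 3/2 - (4*(-3 + d) - d)/2 = 3/2 - ((-12 + 4*d) - d)/2 = 3/2 - (-12 + 3*d)/2 = 3/2 + (6 - 3*d/2) = 15/2 - 3*d/2)
X(28) - 1*(-1563) = (15/2 - 3/2*28) - 1*(-1563) = (15/2 - 42) + 1563 = -69/2 + 1563 = 3057/2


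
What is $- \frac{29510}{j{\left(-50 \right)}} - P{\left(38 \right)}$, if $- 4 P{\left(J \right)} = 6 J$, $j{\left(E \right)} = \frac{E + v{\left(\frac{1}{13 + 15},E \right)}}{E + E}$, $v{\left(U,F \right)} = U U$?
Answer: $- \frac{2311349657}{39199} \approx -58965.0$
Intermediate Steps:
$v{\left(U,F \right)} = U^{2}$
$j{\left(E \right)} = \frac{\frac{1}{784} + E}{2 E}$ ($j{\left(E \right)} = \frac{E + \left(\frac{1}{13 + 15}\right)^{2}}{E + E} = \frac{E + \left(\frac{1}{28}\right)^{2}}{2 E} = \left(E + \left(\frac{1}{28}\right)^{2}\right) \frac{1}{2 E} = \left(E + \frac{1}{784}\right) \frac{1}{2 E} = \left(\frac{1}{784} + E\right) \frac{1}{2 E} = \frac{\frac{1}{784} + E}{2 E}$)
$P{\left(J \right)} = - \frac{3 J}{2}$ ($P{\left(J \right)} = - \frac{6 J}{4} = - \frac{3 J}{2}$)
$- \frac{29510}{j{\left(-50 \right)}} - P{\left(38 \right)} = - \frac{29510}{\frac{1}{1568} \frac{1}{-50} \left(1 + 784 \left(-50\right)\right)} - \left(- \frac{3}{2}\right) 38 = - \frac{29510}{\frac{1}{1568} \left(- \frac{1}{50}\right) \left(1 - 39200\right)} - -57 = - \frac{29510}{\frac{1}{1568} \left(- \frac{1}{50}\right) \left(-39199\right)} + 57 = - \frac{29510}{\frac{39199}{78400}} + 57 = \left(-29510\right) \frac{78400}{39199} + 57 = - \frac{2313584000}{39199} + 57 = - \frac{2311349657}{39199}$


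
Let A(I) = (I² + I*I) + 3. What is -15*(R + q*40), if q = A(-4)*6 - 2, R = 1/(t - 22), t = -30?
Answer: -6489585/52 ≈ -1.2480e+5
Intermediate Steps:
A(I) = 3 + 2*I² (A(I) = (I² + I²) + 3 = 2*I² + 3 = 3 + 2*I²)
R = -1/52 (R = 1/(-30 - 22) = 1/(-52) = -1/52 ≈ -0.019231)
q = 208 (q = (3 + 2*(-4)²)*6 - 2 = (3 + 2*16)*6 - 2 = (3 + 32)*6 - 2 = 35*6 - 2 = 210 - 2 = 208)
-15*(R + q*40) = -15*(-1/52 + 208*40) = -15*(-1/52 + 8320) = -15*432639/52 = -6489585/52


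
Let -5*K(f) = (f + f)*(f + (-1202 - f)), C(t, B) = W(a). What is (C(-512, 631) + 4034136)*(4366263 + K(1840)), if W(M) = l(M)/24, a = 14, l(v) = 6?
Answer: 84731948919575/4 ≈ 2.1183e+13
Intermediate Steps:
W(M) = ¼ (W(M) = 6/24 = 6*(1/24) = ¼)
C(t, B) = ¼
K(f) = 2404*f/5 (K(f) = -(f + f)*(f + (-1202 - f))/5 = -2*f*(-1202)/5 = -(-2404)*f/5 = 2404*f/5)
(C(-512, 631) + 4034136)*(4366263 + K(1840)) = (¼ + 4034136)*(4366263 + (2404/5)*1840) = 16136545*(4366263 + 884672)/4 = (16136545/4)*5250935 = 84731948919575/4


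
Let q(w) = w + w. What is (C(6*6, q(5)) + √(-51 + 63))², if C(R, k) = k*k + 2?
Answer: 10416 + 408*√3 ≈ 11123.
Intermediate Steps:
q(w) = 2*w
C(R, k) = 2 + k² (C(R, k) = k² + 2 = 2 + k²)
(C(6*6, q(5)) + √(-51 + 63))² = ((2 + (2*5)²) + √(-51 + 63))² = ((2 + 10²) + √12)² = ((2 + 100) + 2*√3)² = (102 + 2*√3)²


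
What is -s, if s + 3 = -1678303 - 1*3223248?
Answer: 4901554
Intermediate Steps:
s = -4901554 (s = -3 + (-1678303 - 1*3223248) = -3 + (-1678303 - 3223248) = -3 - 4901551 = -4901554)
-s = -1*(-4901554) = 4901554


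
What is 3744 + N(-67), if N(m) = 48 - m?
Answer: 3859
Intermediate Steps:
3744 + N(-67) = 3744 + (48 - 1*(-67)) = 3744 + (48 + 67) = 3744 + 115 = 3859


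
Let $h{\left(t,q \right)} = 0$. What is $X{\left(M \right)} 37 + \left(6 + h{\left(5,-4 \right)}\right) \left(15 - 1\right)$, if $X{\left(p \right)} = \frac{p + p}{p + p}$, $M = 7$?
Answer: $121$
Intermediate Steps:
$X{\left(p \right)} = 1$ ($X{\left(p \right)} = \frac{2 p}{2 p} = 2 p \frac{1}{2 p} = 1$)
$X{\left(M \right)} 37 + \left(6 + h{\left(5,-4 \right)}\right) \left(15 - 1\right) = 1 \cdot 37 + \left(6 + 0\right) \left(15 - 1\right) = 37 + 6 \cdot 14 = 37 + 84 = 121$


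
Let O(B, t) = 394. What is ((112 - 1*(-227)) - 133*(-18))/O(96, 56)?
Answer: 2733/394 ≈ 6.9365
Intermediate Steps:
((112 - 1*(-227)) - 133*(-18))/O(96, 56) = ((112 - 1*(-227)) - 133*(-18))/394 = ((112 + 227) + 2394)*(1/394) = (339 + 2394)*(1/394) = 2733*(1/394) = 2733/394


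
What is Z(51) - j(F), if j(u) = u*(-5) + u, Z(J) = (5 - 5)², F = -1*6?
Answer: -24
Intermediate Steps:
F = -6
Z(J) = 0 (Z(J) = 0² = 0)
j(u) = -4*u (j(u) = -5*u + u = -4*u)
Z(51) - j(F) = 0 - (-4)*(-6) = 0 - 1*24 = 0 - 24 = -24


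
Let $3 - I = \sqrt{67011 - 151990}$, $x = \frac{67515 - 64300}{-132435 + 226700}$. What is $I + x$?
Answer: $\frac{57202}{18853} - i \sqrt{84979} \approx 3.0341 - 291.51 i$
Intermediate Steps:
$x = \frac{643}{18853}$ ($x = \frac{3215}{94265} = 3215 \cdot \frac{1}{94265} = \frac{643}{18853} \approx 0.034106$)
$I = 3 - i \sqrt{84979}$ ($I = 3 - \sqrt{67011 - 151990} = 3 - \sqrt{-84979} = 3 - i \sqrt{84979} \approx 3.0 - 291.51 i$)
$I + x = \left(3 - i \sqrt{84979}\right) + \frac{643}{18853} = \frac{57202}{18853} - i \sqrt{84979}$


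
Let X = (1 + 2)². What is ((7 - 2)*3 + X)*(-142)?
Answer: -3408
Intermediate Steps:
X = 9 (X = 3² = 9)
((7 - 2)*3 + X)*(-142) = ((7 - 2)*3 + 9)*(-142) = (5*3 + 9)*(-142) = (15 + 9)*(-142) = 24*(-142) = -3408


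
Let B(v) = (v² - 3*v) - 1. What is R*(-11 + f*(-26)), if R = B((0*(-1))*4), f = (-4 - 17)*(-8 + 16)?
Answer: -4357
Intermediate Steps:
B(v) = -1 + v² - 3*v
f = -168 (f = -21*8 = -168)
R = -1 (R = -1 + ((0*(-1))*4)² - 3*0*(-1)*4 = -1 + (0*4)² - 0*4 = -1 + 0² - 3*0 = -1 + 0 + 0 = -1)
R*(-11 + f*(-26)) = -(-11 - 168*(-26)) = -(-11 + 4368) = -1*4357 = -4357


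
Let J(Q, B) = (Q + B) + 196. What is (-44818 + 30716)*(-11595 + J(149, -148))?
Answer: 160734596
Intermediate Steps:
J(Q, B) = 196 + B + Q (J(Q, B) = (B + Q) + 196 = 196 + B + Q)
(-44818 + 30716)*(-11595 + J(149, -148)) = (-44818 + 30716)*(-11595 + (196 - 148 + 149)) = -14102*(-11595 + 197) = -14102*(-11398) = 160734596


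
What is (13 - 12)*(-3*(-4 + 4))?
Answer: 0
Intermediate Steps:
(13 - 12)*(-3*(-4 + 4)) = 1*(-3*0) = 1*0 = 0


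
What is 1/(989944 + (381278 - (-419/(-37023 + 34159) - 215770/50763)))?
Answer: 145385232/199356025289087 ≈ 7.2927e-7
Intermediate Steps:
1/(989944 + (381278 - (-419/(-37023 + 34159) - 215770/50763))) = 1/(989944 + (381278 - (-419/(-2864) - 215770*1/50763))) = 1/(989944 + (381278 - (-419*(-1/2864) - 215770/50763))) = 1/(989944 + (381278 - (419/2864 - 215770/50763))) = 1/(989944 + (381278 - 1*(-596695583/145385232))) = 1/(989944 + (381278 + 596695583/145385232)) = 1/(989944 + 55432787182079/145385232) = 1/(199356025289087/145385232) = 145385232/199356025289087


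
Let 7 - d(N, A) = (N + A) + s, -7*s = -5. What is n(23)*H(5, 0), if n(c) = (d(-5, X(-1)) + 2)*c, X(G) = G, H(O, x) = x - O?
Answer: -11500/7 ≈ -1642.9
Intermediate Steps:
s = 5/7 (s = -⅐*(-5) = 5/7 ≈ 0.71429)
d(N, A) = 44/7 - A - N (d(N, A) = 7 - ((N + A) + 5/7) = 7 - ((A + N) + 5/7) = 7 - (5/7 + A + N) = 7 + (-5/7 - A - N) = 44/7 - A - N)
n(c) = 100*c/7 (n(c) = ((44/7 - 1*(-1) - 1*(-5)) + 2)*c = ((44/7 + 1 + 5) + 2)*c = (86/7 + 2)*c = 100*c/7)
n(23)*H(5, 0) = ((100/7)*23)*(0 - 1*5) = 2300*(0 - 5)/7 = (2300/7)*(-5) = -11500/7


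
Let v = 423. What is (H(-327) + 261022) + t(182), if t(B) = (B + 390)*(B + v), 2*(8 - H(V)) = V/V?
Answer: 1214179/2 ≈ 6.0709e+5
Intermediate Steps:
H(V) = 15/2 (H(V) = 8 - V/(2*V) = 8 - ½*1 = 8 - ½ = 15/2)
t(B) = (390 + B)*(423 + B) (t(B) = (B + 390)*(B + 423) = (390 + B)*(423 + B))
(H(-327) + 261022) + t(182) = (15/2 + 261022) + (164970 + 182² + 813*182) = 522059/2 + (164970 + 33124 + 147966) = 522059/2 + 346060 = 1214179/2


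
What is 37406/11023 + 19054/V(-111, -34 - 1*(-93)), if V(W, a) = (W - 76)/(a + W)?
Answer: 10928671506/2061301 ≈ 5301.8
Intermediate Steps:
V(W, a) = (-76 + W)/(W + a)
37406/11023 + 19054/V(-111, -34 - 1*(-93)) = 37406/11023 + 19054/(((-76 - 111)/(-111 + (-34 - 1*(-93))))) = 37406*(1/11023) + 19054/((-187/(-111 + (-34 + 93)))) = 37406/11023 + 19054/((-187/(-111 + 59))) = 37406/11023 + 19054/((-187/(-52))) = 37406/11023 + 19054/((-1/52*(-187))) = 37406/11023 + 19054/(187/52) = 37406/11023 + 19054*(52/187) = 37406/11023 + 990808/187 = 10928671506/2061301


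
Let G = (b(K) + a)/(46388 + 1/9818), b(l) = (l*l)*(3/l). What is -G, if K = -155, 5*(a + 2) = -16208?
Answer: 182055174/2277186925 ≈ 0.079947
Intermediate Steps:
a = -16218/5 (a = -2 + (⅕)*(-16208) = -2 - 16208/5 = -16218/5 ≈ -3243.6)
b(l) = 3*l (b(l) = l²*(3/l) = 3*l)
G = -182055174/2277186925 (G = (3*(-155) - 16218/5)/(46388 + 1/9818) = (-465 - 16218/5)/(46388 + 1/9818) = -18543/(5*455437385/9818) = -18543/5*9818/455437385 = -182055174/2277186925 ≈ -0.079947)
-G = -1*(-182055174/2277186925) = 182055174/2277186925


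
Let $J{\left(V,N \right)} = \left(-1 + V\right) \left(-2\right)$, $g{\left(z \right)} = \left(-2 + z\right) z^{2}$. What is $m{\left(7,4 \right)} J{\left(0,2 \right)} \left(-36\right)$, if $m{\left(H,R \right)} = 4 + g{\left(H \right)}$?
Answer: $-17928$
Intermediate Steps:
$g{\left(z \right)} = z^{2} \left(-2 + z\right)$
$m{\left(H,R \right)} = 4 + H^{2} \left(-2 + H\right)$
$J{\left(V,N \right)} = 2 - 2 V$
$m{\left(7,4 \right)} J{\left(0,2 \right)} \left(-36\right) = \left(4 + 7^{2} \left(-2 + 7\right)\right) \left(2 - 0\right) \left(-36\right) = \left(4 + 49 \cdot 5\right) \left(2 + 0\right) \left(-36\right) = \left(4 + 245\right) 2 \left(-36\right) = 249 \cdot 2 \left(-36\right) = 498 \left(-36\right) = -17928$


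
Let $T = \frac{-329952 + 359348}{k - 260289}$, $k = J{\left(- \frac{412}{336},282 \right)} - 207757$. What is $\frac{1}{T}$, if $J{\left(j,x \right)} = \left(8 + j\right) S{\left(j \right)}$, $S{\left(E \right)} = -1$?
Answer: $- \frac{39316433}{2469264} \approx -15.922$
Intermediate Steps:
$J{\left(j,x \right)} = -8 - j$ ($J{\left(j,x \right)} = \left(8 + j\right) \left(-1\right) = -8 - j$)
$k = - \frac{17452157}{84}$ ($k = \left(-8 - - \frac{412}{336}\right) - 207757 = \left(-8 - \left(-412\right) \frac{1}{336}\right) - 207757 = \left(-8 - - \frac{103}{84}\right) - 207757 = \left(-8 + \frac{103}{84}\right) - 207757 = - \frac{569}{84} - 207757 = - \frac{17452157}{84} \approx -2.0776 \cdot 10^{5}$)
$T = - \frac{2469264}{39316433}$ ($T = \frac{-329952 + 359348}{- \frac{17452157}{84} - 260289} = \frac{29396}{- \frac{39316433}{84}} = 29396 \left(- \frac{84}{39316433}\right) = - \frac{2469264}{39316433} \approx -0.062805$)
$\frac{1}{T} = \frac{1}{- \frac{2469264}{39316433}} = - \frac{39316433}{2469264}$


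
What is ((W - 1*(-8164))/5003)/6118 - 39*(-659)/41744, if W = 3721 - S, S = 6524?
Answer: 393444547869/638857564688 ≈ 0.61586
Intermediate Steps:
W = -2803 (W = 3721 - 1*6524 = 3721 - 6524 = -2803)
((W - 1*(-8164))/5003)/6118 - 39*(-659)/41744 = ((-2803 - 1*(-8164))/5003)/6118 - 39*(-659)/41744 = ((-2803 + 8164)*(1/5003))*(1/6118) + 25701*(1/41744) = (5361*(1/5003))*(1/6118) + 25701/41744 = (5361/5003)*(1/6118) + 25701/41744 = 5361/30608354 + 25701/41744 = 393444547869/638857564688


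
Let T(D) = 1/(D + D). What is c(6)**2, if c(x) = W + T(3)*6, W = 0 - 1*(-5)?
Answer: 36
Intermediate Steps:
W = 5 (W = 0 + 5 = 5)
T(D) = 1/(2*D)
c(x) = 6 (c(x) = 5 + ((1/2)/3)*6 = 5 + ((1/2)*(1/3))*6 = 5 + (1/6)*6 = 5 + 1 = 6)
c(6)**2 = 6**2 = 36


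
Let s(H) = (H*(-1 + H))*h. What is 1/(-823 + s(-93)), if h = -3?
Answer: -1/27049 ≈ -3.6970e-5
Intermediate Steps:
s(H) = -3*H*(-1 + H) (s(H) = (H*(-1 + H))*(-3) = -3*H*(-1 + H))
1/(-823 + s(-93)) = 1/(-823 + 3*(-93)*(1 - 1*(-93))) = 1/(-823 + 3*(-93)*(1 + 93)) = 1/(-823 + 3*(-93)*94) = 1/(-823 - 26226) = 1/(-27049) = -1/27049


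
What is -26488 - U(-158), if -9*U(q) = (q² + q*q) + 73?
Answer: -62797/3 ≈ -20932.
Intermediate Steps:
U(q) = -73/9 - 2*q²/9 (U(q) = -((q² + q*q) + 73)/9 = -((q² + q²) + 73)/9 = -(2*q² + 73)/9 = -(73 + 2*q²)/9 = -73/9 - 2*q²/9)
-26488 - U(-158) = -26488 - (-73/9 - 2/9*(-158)²) = -26488 - (-73/9 - 2/9*24964) = -26488 - (-73/9 - 49928/9) = -26488 - 1*(-16667/3) = -26488 + 16667/3 = -62797/3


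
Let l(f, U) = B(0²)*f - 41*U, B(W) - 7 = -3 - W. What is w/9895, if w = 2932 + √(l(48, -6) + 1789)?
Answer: 2932/9895 + √2227/9895 ≈ 0.30108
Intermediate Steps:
B(W) = 4 - W (B(W) = 7 + (-3 - W) = 4 - W)
l(f, U) = -41*U + 4*f (l(f, U) = (4 - 1*0²)*f - 41*U = (4 - 1*0)*f - 41*U = (4 + 0)*f - 41*U = 4*f - 41*U = -41*U + 4*f)
w = 2932 + √2227 (w = 2932 + √((-41*(-6) + 4*48) + 1789) = 2932 + √((246 + 192) + 1789) = 2932 + √(438 + 1789) = 2932 + √2227 ≈ 2979.2)
w/9895 = (2932 + √2227)/9895 = (2932 + √2227)*(1/9895) = 2932/9895 + √2227/9895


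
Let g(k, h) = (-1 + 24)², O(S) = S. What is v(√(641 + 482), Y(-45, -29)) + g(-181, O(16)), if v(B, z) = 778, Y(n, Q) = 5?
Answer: 1307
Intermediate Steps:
g(k, h) = 529 (g(k, h) = 23² = 529)
v(√(641 + 482), Y(-45, -29)) + g(-181, O(16)) = 778 + 529 = 1307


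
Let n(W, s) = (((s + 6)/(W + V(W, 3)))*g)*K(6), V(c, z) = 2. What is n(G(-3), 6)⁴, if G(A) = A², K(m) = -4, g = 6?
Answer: 6879707136/14641 ≈ 4.6989e+5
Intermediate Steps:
n(W, s) = -24*(6 + s)/(2 + W) (n(W, s) = (((s + 6)/(W + 2))*6)*(-4) = (((6 + s)/(2 + W))*6)*(-4) = (6*(6 + s)/(2 + W))*(-4) = -24*(6 + s)/(2 + W))
n(G(-3), 6)⁴ = (24*(-6 - 1*6)/(2 + (-3)²))⁴ = (24*(-6 - 6)/(2 + 9))⁴ = (24*(-12)/11)⁴ = (24*(1/11)*(-12))⁴ = (-288/11)⁴ = 6879707136/14641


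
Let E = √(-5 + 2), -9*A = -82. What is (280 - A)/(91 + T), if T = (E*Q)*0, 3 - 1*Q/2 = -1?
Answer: 2438/819 ≈ 2.9768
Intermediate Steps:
Q = 8 (Q = 6 - 2*(-1) = 6 + 2 = 8)
A = 82/9 (A = -⅑*(-82) = 82/9 ≈ 9.1111)
E = I*√3 (E = √(-3) = I*√3 ≈ 1.732*I)
T = 0 (T = ((I*√3)*8)*0 = (8*I*√3)*0 = 0)
(280 - A)/(91 + T) = (280 - 1*82/9)/(91 + 0) = (280 - 82/9)/91 = (2438/9)*(1/91) = 2438/819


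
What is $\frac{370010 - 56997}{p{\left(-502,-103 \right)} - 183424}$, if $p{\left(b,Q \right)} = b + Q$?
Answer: $- \frac{313013}{184029} \approx -1.7009$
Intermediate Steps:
$p{\left(b,Q \right)} = Q + b$
$\frac{370010 - 56997}{p{\left(-502,-103 \right)} - 183424} = \frac{370010 - 56997}{\left(-103 - 502\right) - 183424} = \frac{313013}{-605 - 183424} = \frac{313013}{-184029} = 313013 \left(- \frac{1}{184029}\right) = - \frac{313013}{184029}$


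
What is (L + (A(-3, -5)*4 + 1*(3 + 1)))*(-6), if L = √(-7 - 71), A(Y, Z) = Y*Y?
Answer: -240 - 6*I*√78 ≈ -240.0 - 52.991*I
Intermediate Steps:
A(Y, Z) = Y²
L = I*√78 (L = √(-78) = I*√78 ≈ 8.8318*I)
(L + (A(-3, -5)*4 + 1*(3 + 1)))*(-6) = (I*√78 + ((-3)²*4 + 1*(3 + 1)))*(-6) = (I*√78 + (9*4 + 1*4))*(-6) = (I*√78 + (36 + 4))*(-6) = (I*√78 + 40)*(-6) = (40 + I*√78)*(-6) = -240 - 6*I*√78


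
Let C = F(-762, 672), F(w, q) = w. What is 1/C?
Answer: -1/762 ≈ -0.0013123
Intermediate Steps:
C = -762
1/C = 1/(-762) = -1/762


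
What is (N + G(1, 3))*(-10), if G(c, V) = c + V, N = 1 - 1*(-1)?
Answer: -60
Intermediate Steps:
N = 2 (N = 1 + 1 = 2)
G(c, V) = V + c
(N + G(1, 3))*(-10) = (2 + (3 + 1))*(-10) = (2 + 4)*(-10) = 6*(-10) = -60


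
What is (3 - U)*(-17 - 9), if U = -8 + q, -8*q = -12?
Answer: -247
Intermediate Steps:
q = 3/2 (q = -⅛*(-12) = 3/2 ≈ 1.5000)
U = -13/2 (U = -8 + 3/2 = -13/2 ≈ -6.5000)
(3 - U)*(-17 - 9) = (3 - 1*(-13/2))*(-17 - 9) = (3 + 13/2)*(-26) = (19/2)*(-26) = -247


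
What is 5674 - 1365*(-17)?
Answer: 28879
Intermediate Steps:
5674 - 1365*(-17) = 5674 - 1*(-23205) = 5674 + 23205 = 28879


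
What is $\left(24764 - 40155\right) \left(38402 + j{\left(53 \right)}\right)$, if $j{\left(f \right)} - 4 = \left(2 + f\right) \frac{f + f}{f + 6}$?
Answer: $- \frac{34965027544}{59} \approx -5.9263 \cdot 10^{8}$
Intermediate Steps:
$j{\left(f \right)} = 4 + \frac{2 f \left(2 + f\right)}{6 + f}$ ($j{\left(f \right)} = 4 + \left(2 + f\right) \frac{f + f}{f + 6} = 4 + \left(2 + f\right) \frac{2 f}{6 + f} = 4 + \frac{2 f \left(2 + f\right)}{6 + f}$)
$\left(24764 - 40155\right) \left(38402 + j{\left(53 \right)}\right) = \left(24764 - 40155\right) \left(38402 + \frac{2 \left(12 + 53^{2} + 4 \cdot 53\right)}{6 + 53}\right) = - 15391 \left(38402 + \frac{2 \left(12 + 2809 + 212\right)}{59}\right) = - 15391 \left(38402 + 2 \cdot \frac{1}{59} \cdot 3033\right) = - 15391 \left(38402 + \frac{6066}{59}\right) = \left(-15391\right) \frac{2271784}{59} = - \frac{34965027544}{59}$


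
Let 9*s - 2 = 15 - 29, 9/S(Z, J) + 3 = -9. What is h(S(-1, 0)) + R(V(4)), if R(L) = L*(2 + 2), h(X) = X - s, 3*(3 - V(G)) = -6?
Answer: 247/12 ≈ 20.583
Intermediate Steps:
V(G) = 5 (V(G) = 3 - ⅓*(-6) = 3 + 2 = 5)
S(Z, J) = -¾ (S(Z, J) = 9/(-3 - 9) = 9/(-12) = 9*(-1/12) = -¾)
s = -4/3 (s = 2/9 + (15 - 29)/9 = 2/9 + (⅑)*(-14) = 2/9 - 14/9 = -4/3 ≈ -1.3333)
h(X) = 4/3 + X (h(X) = X - 1*(-4/3) = X + 4/3 = 4/3 + X)
R(L) = 4*L (R(L) = L*4 = 4*L)
h(S(-1, 0)) + R(V(4)) = (4/3 - ¾) + 4*5 = 7/12 + 20 = 247/12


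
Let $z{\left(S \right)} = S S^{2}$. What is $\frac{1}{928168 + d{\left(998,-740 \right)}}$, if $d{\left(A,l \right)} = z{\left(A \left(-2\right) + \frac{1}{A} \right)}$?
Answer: $- \frac{994011992}{7903544207514233687} \approx -1.2577 \cdot 10^{-10}$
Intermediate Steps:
$z{\left(S \right)} = S^{3}$
$d{\left(A,l \right)} = \left(\frac{1}{A} - 2 A\right)^{3}$ ($d{\left(A,l \right)} = \left(A \left(-2\right) + \frac{1}{A}\right)^{3} = \left(- 2 A + \frac{1}{A}\right)^{3} = \left(\frac{1}{A} - 2 A\right)^{3}$)
$\frac{1}{928168 + d{\left(998,-740 \right)}} = \frac{1}{928168 - \frac{\left(-1 + 2 \cdot 998^{2}\right)^{3}}{994011992}} = \frac{1}{928168 - \frac{\left(-1 + 2 \cdot 996004\right)^{3}}{994011992}} = \frac{1}{928168 - \frac{\left(-1 + 1992008\right)^{3}}{994011992}} = \frac{1}{928168 - \frac{1992007^{3}}{994011992}} = \frac{1}{928168 - \frac{1}{994011992} \cdot 7904466817636824343} = \frac{1}{928168 - \frac{7904466817636824343}{994011992}} = \frac{1}{- \frac{7903544207514233687}{994011992}} = - \frac{994011992}{7903544207514233687}$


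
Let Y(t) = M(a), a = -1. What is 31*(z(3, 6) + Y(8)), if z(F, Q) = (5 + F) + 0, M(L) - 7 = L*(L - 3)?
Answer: 589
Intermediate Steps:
M(L) = 7 + L*(-3 + L) (M(L) = 7 + L*(L - 3) = 7 + L*(-3 + L))
z(F, Q) = 5 + F
Y(t) = 11 (Y(t) = 7 + (-1)² - 3*(-1) = 7 + 1 + 3 = 11)
31*(z(3, 6) + Y(8)) = 31*((5 + 3) + 11) = 31*(8 + 11) = 31*19 = 589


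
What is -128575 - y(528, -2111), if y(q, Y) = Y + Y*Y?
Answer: -4582785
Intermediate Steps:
y(q, Y) = Y + Y²
-128575 - y(528, -2111) = -128575 - (-2111)*(1 - 2111) = -128575 - (-2111)*(-2110) = -128575 - 1*4454210 = -128575 - 4454210 = -4582785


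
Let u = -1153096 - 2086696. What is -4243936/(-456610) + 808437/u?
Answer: 6690164741371/739660712560 ≈ 9.0449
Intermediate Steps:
u = -3239792
-4243936/(-456610) + 808437/u = -4243936/(-456610) + 808437/(-3239792) = -4243936*(-1/456610) + 808437*(-1/3239792) = 2121968/228305 - 808437/3239792 = 6690164741371/739660712560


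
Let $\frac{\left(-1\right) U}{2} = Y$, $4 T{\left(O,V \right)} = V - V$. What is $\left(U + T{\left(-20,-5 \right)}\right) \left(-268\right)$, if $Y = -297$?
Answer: $-159192$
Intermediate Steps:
$T{\left(O,V \right)} = 0$ ($T{\left(O,V \right)} = \frac{V - V}{4} = \frac{1}{4} \cdot 0 = 0$)
$U = 594$ ($U = \left(-2\right) \left(-297\right) = 594$)
$\left(U + T{\left(-20,-5 \right)}\right) \left(-268\right) = \left(594 + 0\right) \left(-268\right) = 594 \left(-268\right) = -159192$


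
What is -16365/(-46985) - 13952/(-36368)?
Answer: 15633713/21359381 ≈ 0.73194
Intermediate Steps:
-16365/(-46985) - 13952/(-36368) = -16365*(-1/46985) - 13952*(-1/36368) = 3273/9397 + 872/2273 = 15633713/21359381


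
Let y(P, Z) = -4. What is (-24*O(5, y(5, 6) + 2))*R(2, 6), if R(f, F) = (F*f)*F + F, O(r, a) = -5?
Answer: 9360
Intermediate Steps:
R(f, F) = F + f*F² (R(f, F) = f*F² + F = F + f*F²)
(-24*O(5, y(5, 6) + 2))*R(2, 6) = (-24*(-5))*(6*(1 + 6*2)) = 120*(6*(1 + 12)) = 120*(6*13) = 120*78 = 9360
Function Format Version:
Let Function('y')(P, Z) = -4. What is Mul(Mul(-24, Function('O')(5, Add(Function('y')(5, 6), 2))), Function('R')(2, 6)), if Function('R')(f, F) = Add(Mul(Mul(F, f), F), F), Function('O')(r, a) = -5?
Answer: 9360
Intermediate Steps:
Function('R')(f, F) = Add(F, Mul(f, Pow(F, 2))) (Function('R')(f, F) = Add(Mul(f, Pow(F, 2)), F) = Add(F, Mul(f, Pow(F, 2))))
Mul(Mul(-24, Function('O')(5, Add(Function('y')(5, 6), 2))), Function('R')(2, 6)) = Mul(Mul(-24, -5), Mul(6, Add(1, Mul(6, 2)))) = Mul(120, Mul(6, Add(1, 12))) = Mul(120, Mul(6, 13)) = Mul(120, 78) = 9360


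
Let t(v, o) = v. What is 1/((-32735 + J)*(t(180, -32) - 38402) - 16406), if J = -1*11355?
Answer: 1/1685191574 ≈ 5.9340e-10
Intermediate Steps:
J = -11355
1/((-32735 + J)*(t(180, -32) - 38402) - 16406) = 1/((-32735 - 11355)*(180 - 38402) - 16406) = 1/(-44090*(-38222) - 16406) = 1/(1685207980 - 16406) = 1/1685191574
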